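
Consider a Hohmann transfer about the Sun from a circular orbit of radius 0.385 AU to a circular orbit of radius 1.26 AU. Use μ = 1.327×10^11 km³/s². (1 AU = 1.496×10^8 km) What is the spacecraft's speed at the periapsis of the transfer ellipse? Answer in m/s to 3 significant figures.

v = 59400 m/s

In km: r₁ = 0.385 × 1.496×10^8 = 5.7596×10^7 km; r₂ = 1.26 × 1.496×10^8 = 1.88496×10^8 km.
Semi-major axis of the transfer orbit: a_t = (5.7596×10^7 + 1.88496×10^8)/2 = 1.23046×10^8 km.
At periapsis, r = 5.7596×10^7 km.
Vis-viva: v = √[μ(2/r − 1/a_t)] = √[1.327×10^11 × (2/5.7596×10^7 − 1/1.23046×10^8)] = 59.41 km/s.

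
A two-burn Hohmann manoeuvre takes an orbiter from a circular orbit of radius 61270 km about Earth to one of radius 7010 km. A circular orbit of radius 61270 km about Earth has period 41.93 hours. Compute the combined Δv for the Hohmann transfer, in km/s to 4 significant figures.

Δv = 3.956 km/s

From Kepler's third law T² = 4π²r³/μ at r = 61270 km, T = 41.93 hours = 41.93 × 3600 s = 1.50948×10^5 s: μ = 4π²r³/T² = 3.98519×10^5 km³/s².
Transfer-ellipse semi-major axis a_t = (r₁ + r₂)/2 = (61270 + 7010)/2 = 34140 km.
Circular speed at r₁: v₁ = √(μ/r₁) = √(3.98519×10^5/61270) = 2.5504 km/s.
On the transfer ellipse at r₁, vis-viva gives v_a = √[μ(2/r₁ − 1/a_t)] = 1.1557 km/s.
First burn Δv₁ = |v_a − v₁| = 1.395 km/s.
At r₂, v₂ = √(μ/r₂) = 7.5399 km/s.
Transfer-orbit speed at r₂: v_p = √[μ(2/r₂ − 1/a_t)] = 10.101 km/s.
Second burn Δv₂ = |v₂ − v_p| = 2.561 km/s.
Δv = Δv₁ + Δv₂ = 1.395 + 2.561 = 3.956 km/s.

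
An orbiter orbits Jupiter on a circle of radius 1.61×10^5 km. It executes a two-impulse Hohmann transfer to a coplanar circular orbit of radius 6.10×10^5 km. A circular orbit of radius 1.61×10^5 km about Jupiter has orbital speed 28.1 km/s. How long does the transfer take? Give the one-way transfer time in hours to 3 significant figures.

From the circular-orbit relation v² = μ/r at r = 1.61×10^5 km: μ = v²r = (28.1)² × 1.61×10^5 = 1.27127×10^8 km³/s².
Transfer-ellipse semi-major axis a_t = (r₁ + r₂)/2 = (1.610×10^5 + 6.100×10^5)/2 = 3.855×10^5 km.
Transfer time t = π√(a_t³/μ) = π√((3.855×10^5)³ / 1.27127×10^8) = 66690 s.
Converting: 66690 s ÷ 3600 s/hour = 18.5 hours.

t = 18.5 hours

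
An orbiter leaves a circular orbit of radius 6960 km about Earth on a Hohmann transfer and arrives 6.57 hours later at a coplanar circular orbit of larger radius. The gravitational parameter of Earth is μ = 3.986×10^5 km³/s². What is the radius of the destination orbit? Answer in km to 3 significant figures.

Transfer time t = 6.57 hours = 23652 s, and t = π√(a_t³/μ).
So a_t = (μ t²/π²)^(1/3) = (3.986×10^5 × (23652)² / π²)^(1/3) = 28270 km.
Since a_t = (r₁ + r₂)/2, r₂ = 2a_t − r₁ = 2×28270 − 6960 = 49580 km.

r₂ = 49600 km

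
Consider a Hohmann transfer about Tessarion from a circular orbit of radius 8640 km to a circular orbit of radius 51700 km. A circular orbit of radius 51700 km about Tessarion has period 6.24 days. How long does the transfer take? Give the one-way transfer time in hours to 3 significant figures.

t = 33.4 hours

From Kepler's third law T² = 4π²r³/μ at r = 51700 km, T = 6.24 days = 6.24 × 86400 s = 5.39136×10^5 s: μ = 4π²r³/T² = 18768.7 km³/s².
The Hohmann ellipse has a_t = (r₁ + r₂)/2 = 30170 km.
Transfer time t = π√(a_t³/μ) = π√((30170)³ / 18768.7) = 1.202×10^5 s.
Converting: 1.202×10^5 s ÷ 3600 s/hour = 33.4 hours.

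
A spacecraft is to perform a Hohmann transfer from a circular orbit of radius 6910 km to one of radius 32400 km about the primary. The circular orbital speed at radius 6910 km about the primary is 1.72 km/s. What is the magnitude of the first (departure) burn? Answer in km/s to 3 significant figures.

Δv₁ = 0.488 km/s

From the circular-orbit relation v² = μ/r at r = 6910 km: μ = v²r = (1.72)² × 6910 = 20442.5 km³/s².
Semi-major axis of the transfer orbit: a_t = (6910 + 32400)/2 = 19655 km.
On the circular orbit at r = 6910 km, v_c = √(μ/r) = 1.7200 km/s.
Transfer-orbit speed at the same r (vis-viva, a = a_t): v_t = √[μ(2/r − 1/a_t)] = 2.2083 km/s.
Δv₁ = |v_t − v_c| = |2.2083 − 1.7200| = 0.4883 km/s.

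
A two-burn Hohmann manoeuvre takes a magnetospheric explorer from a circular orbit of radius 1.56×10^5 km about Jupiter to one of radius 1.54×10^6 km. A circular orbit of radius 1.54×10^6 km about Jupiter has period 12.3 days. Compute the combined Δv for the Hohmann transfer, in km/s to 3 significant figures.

From Kepler's third law T² = 4π²r³/μ at r = 1.54×10^6 km, T = 12.3 days = 12.3 × 86400 s = 1.06272×10^6 s: μ = 4π²r³/T² = 1.27669×10^8 km³/s².
Semi-major axis of the transfer orbit: a_t = (1.560×10^5 + 1.540×10^6)/2 = 8.480×10^5 km.
Circular speed at r₁: v₁ = √(μ/r₁) = √(1.27669×10^8/1.560×10^5) = 28.6075 km/s.
Transfer-orbit speed at r₁ (vis-viva): v_p = √[μ(2/r₁ − 1/a_t)] = 38.5516 km/s.
First burn Δv₁ = |v_p − v₁| = 9.944 km/s.
At r₂, v₂ = √(μ/r₂) = 9.105 km/s.
Transfer-orbit speed at r₂: v_a = √[μ(2/r₂ − 1/a_t)] = 3.905 km/s.
Second burn Δv₂ = |v₂ − v_a| = 5.200 km/s.
Total Δv = Δv₁ + Δv₂ = 15.14 km/s.

Δv = 15.1 km/s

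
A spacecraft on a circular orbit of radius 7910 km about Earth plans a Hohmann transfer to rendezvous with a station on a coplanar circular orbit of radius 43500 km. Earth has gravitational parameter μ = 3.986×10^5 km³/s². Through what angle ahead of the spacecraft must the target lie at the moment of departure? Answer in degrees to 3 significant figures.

φ = 98.2°

Semi-major axis of the transfer orbit: a_t = (7910 + 43500)/2 = 25705 km.
The half-period of the transfer ellipse is t = π√(a_t³/μ) = 20510 s.
Target angular speed ω₂ = √(μ/r₂³) = 6.959×10^-5 rad/s.
Angle swept by the target during transfer: ω₂·t = 1.427 rad = 81.76°.
The spacecraft traverses 180° on the transfer ellipse, so the target must lead by 180° − 81.76° = 98.2°.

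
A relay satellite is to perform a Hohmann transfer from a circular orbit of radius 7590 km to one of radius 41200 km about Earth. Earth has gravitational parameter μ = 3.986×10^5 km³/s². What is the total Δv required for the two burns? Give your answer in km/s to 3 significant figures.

Transfer-ellipse semi-major axis a_t = (r₁ + r₂)/2 = (7590 + 41200)/2 = 24395 km.
Circular speed at r₁: v₁ = √(μ/r₁) = √(3.986×10^5/7590) = 7.247 km/s.
On the transfer ellipse at r₁, vis-viva gives v_p = √[μ(2/r₁ − 1/a_t)] = 9.418 km/s.
First burn Δv₁ = |v_p − v₁| = 2.171 km/s.
Circular speed at r₂: v₂ = √(μ/r₂) = 3.110 km/s.
Transfer-orbit speed at r₂: v_a = √[μ(2/r₂ − 1/a_t)] = 1.735 km/s.
Second burn Δv₂ = |v₂ − v_a| = 1.375 km/s.
Total Δv = Δv₁ + Δv₂ = 3.546 km/s.

Δv = 3.55 km/s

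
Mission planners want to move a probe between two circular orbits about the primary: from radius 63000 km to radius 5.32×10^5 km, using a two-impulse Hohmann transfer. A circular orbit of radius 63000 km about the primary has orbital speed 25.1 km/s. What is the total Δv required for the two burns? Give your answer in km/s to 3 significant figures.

Δv = 13.1 km/s

From the circular-orbit relation v² = μ/r at r = 63000 km: μ = v²r = (25.1)² × 63000 = 3.96906×10^7 km³/s².
Transfer-ellipse semi-major axis a_t = (r₁ + r₂)/2 = (63000 + 5.320×10^5)/2 = 2.975×10^5 km.
Circular speed at r₁: v₁ = √(μ/r₁) = √(3.96906×10^7/63000) = 25.100 km/s.
On the transfer ellipse at r₁, v² = μ(2/r − 1/a) gives v_p = √[μ(2/r₁ − 1/a_t)] = 33.565 km/s.
First burn Δv₁ = |v_p − v₁| = 8.465 km/s.
At r₂, v₂ = √(μ/r₂) = 8.638 km/s.
Transfer-orbit speed at r₂: v_a = √[μ(2/r₂ − 1/a_t)] = 3.975 km/s.
Second burn Δv₂ = |v₂ − v_a| = 4.663 km/s.
Total Δv = Δv₁ + Δv₂ = 13.13 km/s.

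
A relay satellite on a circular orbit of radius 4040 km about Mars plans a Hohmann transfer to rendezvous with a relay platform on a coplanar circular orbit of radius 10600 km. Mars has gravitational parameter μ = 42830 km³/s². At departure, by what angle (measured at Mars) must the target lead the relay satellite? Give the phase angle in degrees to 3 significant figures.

φ = 76.7°

Semi-major axis of the transfer orbit: a_t = (4040 + 10600)/2 = 7320 km.
Transfer time t = π√(a_t³/μ) = 9507 s.
Target angular speed ω₂ = √(μ/r₂³) = 1.896×10^-4 rad/s.
Angle swept by the target during transfer: ω₂·t = 1.803 rad = 103.3°.
The relay satellite traverses 180° on the transfer ellipse, so the target must lead by 180° − 103.3° = 76.7°.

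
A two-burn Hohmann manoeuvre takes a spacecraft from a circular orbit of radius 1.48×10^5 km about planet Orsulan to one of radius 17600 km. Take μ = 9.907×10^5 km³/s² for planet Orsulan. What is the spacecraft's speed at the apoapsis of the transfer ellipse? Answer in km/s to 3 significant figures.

v = 1.19 km/s

Transfer-ellipse semi-major axis a_t = (r₁ + r₂)/2 = (1.480×10^5 + 17600)/2 = 82800 km.
The apoapsis of the transfer ellipse is at r = 1.480×10^5 km.
From the vis-viva equation, v = √[μ(2/r − 1/a_t)] = 1.193 km/s.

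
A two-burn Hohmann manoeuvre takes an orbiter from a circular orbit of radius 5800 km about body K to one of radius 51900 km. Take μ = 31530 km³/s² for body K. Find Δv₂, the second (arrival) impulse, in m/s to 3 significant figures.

Δv₂ = 430 m/s

Transfer-ellipse semi-major axis a_t = (r₁ + r₂)/2 = (5800 + 51900)/2 = 28850 km.
On the circular orbit at r = 51900 km, v_c = √(μ/r) = 0.779432 km/s.
Vis-viva on the transfer ellipse at r = 51900 km gives v_t = √[μ(2/r − 1/a_t)] = 0.349478 km/s.
Δv₂ = |v_t − v_c| = |0.349478 − 0.779432| = 0.4300 km/s.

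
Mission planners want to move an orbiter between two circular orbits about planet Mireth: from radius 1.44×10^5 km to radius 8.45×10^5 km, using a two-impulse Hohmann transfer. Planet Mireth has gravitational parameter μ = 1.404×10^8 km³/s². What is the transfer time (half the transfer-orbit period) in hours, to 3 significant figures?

Semi-major axis of the transfer orbit: a_t = (1.440×10^5 + 8.450×10^5)/2 = 4.945×10^5 km.
Transfer time t = π√(a_t³/μ) = π√((4.945×10^5)³ / 1.404×10^8) = 92200 s.
Converting: 92200 s ÷ 3600 s/hour = 25.6 hours.

t = 25.6 hours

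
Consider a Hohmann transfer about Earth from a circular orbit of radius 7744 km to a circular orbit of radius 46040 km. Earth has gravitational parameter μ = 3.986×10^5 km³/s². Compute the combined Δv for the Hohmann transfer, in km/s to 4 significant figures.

Transfer-ellipse semi-major axis a_t = (r₁ + r₂)/2 = (7744 + 46040)/2 = 26892 km.
Circular speed at r₁: v₁ = √(μ/r₁) = √(3.986×10^5/7744) = 7.174 km/s.
On the transfer ellipse at r₁, vis-viva gives v_p = √[μ(2/r₁ − 1/a_t)] = 9.387 km/s.
First burn Δv₁ = |v_p − v₁| = 2.213 km/s.
Circular speed at r₂: v₂ = √(μ/r₂) = 2.942 km/s.
Transfer-orbit speed at r₂: v_a = √[μ(2/r₂ − 1/a_t)] = 1.579 km/s.
Second burn Δv₂ = |v₂ − v_a| = 1.363 km/s.
Δv = Δv₁ + Δv₂ = 2.213 + 1.363 = 3.576 km/s.

Δv = 3.576 km/s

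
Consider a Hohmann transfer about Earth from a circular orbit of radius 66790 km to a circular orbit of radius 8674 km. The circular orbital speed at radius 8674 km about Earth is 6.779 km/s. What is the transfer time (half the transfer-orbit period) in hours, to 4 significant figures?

t = 10.13 hours

From the circular-orbit relation v² = μ/r at r = 8674 km: μ = v²r = (6.779)² × 8674 = 3.98612×10^5 km³/s².
The Hohmann ellipse has a_t = (r₁ + r₂)/2 = 37732 km.
Half the transfer-orbit period gives t = π√(a_t³/μ) = 36470 s.
Converting: 36470 s ÷ 3600 s/hour = 10.13 hours.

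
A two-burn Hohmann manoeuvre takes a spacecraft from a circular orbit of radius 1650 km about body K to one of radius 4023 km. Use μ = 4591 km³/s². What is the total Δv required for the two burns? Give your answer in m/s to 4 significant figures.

Δv = 572.0 m/s

Transfer-ellipse semi-major axis a_t = (r₁ + r₂)/2 = (1650 + 4023)/2 = 2836.5 km.
At r₁ the circular-orbit speed is v₁ = √(μ/r₁) = 1.66806 km/s.
Transfer-orbit speed at r₁ (vis-viva equation): v_p = √[μ(2/r₁ − 1/a_t)] = 1.98653 km/s.
First burn Δv₁ = |v_p − v₁| = 0.3185 km/s.
At r₂, v₂ = √(μ/r₂) = 1.0683 km/s.
Transfer-orbit speed at r₂: v_a = √[μ(2/r₂ − 1/a_t)] = 0.81476 km/s.
Second burn Δv₂ = |v₂ − v_a| = 0.2535 km/s.
Δv = Δv₁ + Δv₂ = 0.3185 + 0.2535 = 0.5720 km/s.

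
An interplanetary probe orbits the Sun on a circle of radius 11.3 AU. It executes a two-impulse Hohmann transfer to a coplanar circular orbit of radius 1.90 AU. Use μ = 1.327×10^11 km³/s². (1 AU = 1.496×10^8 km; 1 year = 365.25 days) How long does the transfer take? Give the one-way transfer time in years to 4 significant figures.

In km: r₁ = 11.3 × 1.496×10^8 = 1.69048×10^9 km; r₂ = 1.90 × 1.496×10^8 = 2.8424×10^8 km.
Transfer-ellipse semi-major axis a_t = (r₁ + r₂)/2 = (1.69048×10^9 + 2.8424×10^8)/2 = 9.8736×10^8 km.
Transfer time t = π√(a_t³/μ) = π√((9.8736×10^8)³ / 1.327×10^11) = 2.67564×10^8 s.
Converting: 2.67564×10^8 s ÷ 3.15576×10^7 s/year (365.25 × 86400) = 8.479 years.

t = 8.479 years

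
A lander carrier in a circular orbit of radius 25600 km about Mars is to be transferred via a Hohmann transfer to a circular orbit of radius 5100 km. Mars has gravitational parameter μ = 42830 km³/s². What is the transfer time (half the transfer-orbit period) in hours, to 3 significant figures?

Transfer-ellipse semi-major axis a_t = (r₁ + r₂)/2 = (25600 + 5100)/2 = 15350 km.
By Kepler's third law the transfer-orbit period is T = 2π√(a_t³/μ), so t = T/2 = 28870 s.
Converting: 28870 s ÷ 3600 s/hour = 8.02 hours.

t = 8.02 hours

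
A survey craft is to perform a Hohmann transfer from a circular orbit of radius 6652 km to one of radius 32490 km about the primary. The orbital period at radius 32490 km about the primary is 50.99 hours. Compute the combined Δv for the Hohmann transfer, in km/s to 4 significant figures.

From Kepler's third law T² = 4π²r³/μ at r = 32490 km, T = 50.99 hours = 50.99 × 3600 s = 1.83564×10^5 s: μ = 4π²r³/T² = 40182.2 km³/s².
Semi-major axis of the transfer orbit: a_t = (6652 + 32490)/2 = 19571 km.
Circular speed at r₁: v₁ = √(μ/r₁) = √(40182.2/6652) = 2.4578 km/s.
Transfer-orbit speed at r₁ (vis-viva equation): v_p = √[μ(2/r₁ − 1/a_t)] = 3.1667 km/s.
First burn Δv₁ = |v_p − v₁| = 0.7089 km/s.
At r₂, v₂ = √(μ/r₂) = 1.11210 km/s.
Transfer-orbit speed at r₂: v_a = √[μ(2/r₂ − 1/a_t)] = 0.648353 km/s.
Second burn Δv₂ = |v₂ − v_a| = 0.4637 km/s.
Δv = Δv₁ + Δv₂ = 0.7089 + 0.4637 = 1.173 km/s.

Δv = 1.173 km/s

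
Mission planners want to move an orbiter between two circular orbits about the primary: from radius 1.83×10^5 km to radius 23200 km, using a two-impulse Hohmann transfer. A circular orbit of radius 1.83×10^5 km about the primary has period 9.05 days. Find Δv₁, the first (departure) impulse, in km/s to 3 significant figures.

Δv₁ = 0.773 km/s

From Kepler's third law T² = 4π²r³/μ at r = 1.83×10^5 km, T = 9.05 days = 9.05 × 86400 s = 7.8192×10^5 s: μ = 4π²r³/T² = 3.95720×10^5 km³/s².
The Hohmann ellipse has a_t = (r₁ + r₂)/2 = 1.031×10^5 km.
On the circular orbit at r = 1.830×10^5 km, v_c = √(μ/r) = 1.4705 km/s.
Transfer-orbit speed at the same r (vis-viva, a = a_t): v_t = √[μ(2/r − 1/a_t)] = 0.69756 km/s.
Δv₁ = |v_t − v_c| = |0.69756 − 1.4705| = 0.7729 km/s.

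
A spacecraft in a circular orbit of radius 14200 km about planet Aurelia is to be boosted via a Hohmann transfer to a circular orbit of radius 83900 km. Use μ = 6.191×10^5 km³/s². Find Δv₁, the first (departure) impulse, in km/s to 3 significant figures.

Δv₁ = 2.03 km/s

Semi-major axis of the transfer orbit: a_t = (14200 + 83900)/2 = 49050 km.
Circular speed at r = 14200 km: v_c = √(μ/r) = 6.603 km/s.
Transfer-orbit speed at the same r (vis-viva, a = a_t): v_t = √[μ(2/r − 1/a_t)] = 8.636 km/s.
Δv₁ = |v_t − v_c| = |8.636 − 6.603| = 2.033 km/s.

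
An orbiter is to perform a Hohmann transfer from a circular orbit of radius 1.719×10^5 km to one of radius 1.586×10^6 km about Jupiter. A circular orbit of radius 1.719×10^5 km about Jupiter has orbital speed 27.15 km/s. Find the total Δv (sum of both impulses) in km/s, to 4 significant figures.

From the circular-orbit relation v² = μ/r at r = 1.719×10^5 km: μ = v²r = (27.15)² × 1.719×10^5 = 1.26711×10^8 km³/s².
Transfer-ellipse semi-major axis a_t = (r₁ + r₂)/2 = (1.719×10^5 + 1.586×10^6)/2 = 8.7895×10^5 km.
At r₁ the circular-orbit speed is v₁ = √(μ/r₁) = 27.1500 km/s.
On the transfer ellipse at r₁, vis-viva equation gives v_p = √[μ(2/r₁ − 1/a_t)] = 36.4703 km/s.
First burn Δv₁ = |v_p − v₁| = 9.3203 km/s.
Circular speed at r₂: v₂ = √(μ/r₂) = 8.93833 km/s.
Transfer-orbit speed at r₂: v_a = √[μ(2/r₂ − 1/a_t)] = 3.95287 km/s.
Second burn Δv₂ = |v₂ − v_a| = 4.9855 km/s.
Total Δv = Δv₁ + Δv₂ = 14.31 km/s.

Δv = 14.31 km/s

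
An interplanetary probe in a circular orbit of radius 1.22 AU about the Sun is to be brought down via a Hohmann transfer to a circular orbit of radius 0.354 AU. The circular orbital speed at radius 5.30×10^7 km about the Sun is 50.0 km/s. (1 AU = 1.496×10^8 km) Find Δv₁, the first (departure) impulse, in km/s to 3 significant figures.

From the circular-orbit relation v² = μ/r at r = 5.30×10^7 km: μ = v²r = (50.0)² × 5.30×10^7 = 1.32500×10^11 km³/s².
In km: r₁ = 1.22 × 1.496×10^8 = 1.82512×10^8 km; r₂ = 0.354 × 1.496×10^8 = 5.29584×10^7 km.
Transfer-ellipse semi-major axis a_t = (r₁ + r₂)/2 = (1.82512×10^8 + 5.29584×10^7)/2 = 1.177352×10^8 km.
On the circular orbit at r = 1.82512×10^8 km, v_c = √(μ/r) = 26.944 km/s.
Transfer-orbit speed at the same r (vis-viva, a = a_t): v_t = √[μ(2/r − 1/a_t)] = 18.071 km/s.
Δv₁ = |v_t − v_c| = |18.071 − 26.944| = 8.873 km/s.

Δv₁ = 8.87 km/s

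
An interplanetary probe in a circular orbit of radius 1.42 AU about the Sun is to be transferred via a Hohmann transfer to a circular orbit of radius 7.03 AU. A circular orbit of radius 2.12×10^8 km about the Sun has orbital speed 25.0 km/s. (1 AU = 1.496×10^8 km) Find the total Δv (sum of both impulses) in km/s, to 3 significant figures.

From the circular-orbit relation v² = μ/r at r = 2.12×10^8 km: μ = v²r = (25.0)² × 2.12×10^8 = 1.32500×10^11 km³/s².
In km: r₁ = 1.42 × 1.496×10^8 = 2.12432×10^8 km; r₂ = 7.03 × 1.496×10^8 = 1.051688×10^9 km.
Semi-major axis of the transfer orbit: a_t = (2.12432×10^8 + 1.051688×10^9)/2 = 6.3206×10^8 km.
Circular speed at r₁: v₁ = √(μ/r₁) = √(1.32500×10^11/2.12432×10^8) = 24.9746 km/s.
On the transfer ellipse at r₁, vis-viva equation gives v_p = √[μ(2/r₁ − 1/a_t)] = 32.2153 km/s.
First burn Δv₁ = |v_p − v₁| = 7.241 km/s.
At r₂, v₂ = √(μ/r₂) = 11.224 km/s.
Transfer-orbit speed at r₂: v_a = √[μ(2/r₂ − 1/a_t)] = 6.5072 km/s.
Second burn Δv₂ = |v₂ − v_a| = 4.717 km/s.
Δv = Δv₁ + Δv₂ = 7.241 + 4.717 = 11.96 km/s.

Δv = 12.0 km/s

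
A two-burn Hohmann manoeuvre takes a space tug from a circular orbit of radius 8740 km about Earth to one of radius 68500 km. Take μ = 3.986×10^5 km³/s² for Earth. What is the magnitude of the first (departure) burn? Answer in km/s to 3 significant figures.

Transfer-ellipse semi-major axis a_t = (r₁ + r₂)/2 = (8740 + 68500)/2 = 38620 km.
On the circular orbit at r = 8740 km, v_c = √(μ/r) = 6.753 km/s.
Vis-viva on the transfer ellipse at r = 8740 km gives v_t = √[μ(2/r − 1/a_t)] = 8.994 km/s.
Δv₁ = |v_t − v_c| = |8.994 − 6.753| = 2.241 km/s.

Δv₁ = 2.24 km/s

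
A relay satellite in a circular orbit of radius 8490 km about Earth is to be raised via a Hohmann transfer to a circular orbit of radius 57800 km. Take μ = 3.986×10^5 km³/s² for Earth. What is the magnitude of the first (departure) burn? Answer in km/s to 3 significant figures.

Transfer-ellipse semi-major axis a_t = (r₁ + r₂)/2 = (8490 + 57800)/2 = 33145 km.
On the circular orbit at r = 8490 km, v_c = √(μ/r) = 6.852 km/s.
Vis-viva on the transfer ellipse at r = 8490 km gives v_t = √[μ(2/r − 1/a_t)] = 9.048 km/s.
Δv₁ = |v_t − v_c| = |9.048 − 6.852| = 2.196 km/s.

Δv₁ = 2.20 km/s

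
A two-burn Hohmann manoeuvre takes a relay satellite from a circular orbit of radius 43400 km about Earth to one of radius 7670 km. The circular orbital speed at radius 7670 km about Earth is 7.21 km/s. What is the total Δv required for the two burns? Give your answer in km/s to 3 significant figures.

From the circular-orbit relation v² = μ/r at r = 7670 km: μ = v²r = (7.21)² × 7670 = 3.98718×10^5 km³/s².
Semi-major axis of the transfer orbit: a_t = (43400 + 7670)/2 = 25535 km.
Circular speed at r₁: v₁ = √(μ/r₁) = √(3.98718×10^5/43400) = 3.03101 km/s.
Transfer-orbit speed at r₁ (v² = μ(2/r − 1/a)): v_a = √[μ(2/r₁ − 1/a_t)] = 1.66118 km/s.
First burn Δv₁ = |v_a − v₁| = 1.36983 km/s.
Circular speed at r₂: v₂ = √(μ/r₂) = 7.21000 km/s.
Transfer-orbit speed at r₂: v_p = √[μ(2/r₂ − 1/a_t)] = 9.39966 km/s.
Second burn Δv₂ = |v₂ − v_p| = 2.18966 km/s.
Total Δv = Δv₁ + Δv₂ = 3.559 km/s.

Δv = 3.56 km/s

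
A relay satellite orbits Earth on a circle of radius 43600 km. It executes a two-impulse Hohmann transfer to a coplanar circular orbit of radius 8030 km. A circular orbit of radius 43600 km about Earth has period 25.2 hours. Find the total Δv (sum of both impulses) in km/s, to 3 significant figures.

From Kepler's third law T² = 4π²r³/μ at r = 43600 km, T = 25.2 hours = 25.2 × 3600 s = 90720 s: μ = 4π²r³/T² = 3.97570×10^5 km³/s².
Transfer-ellipse semi-major axis a_t = (r₁ + r₂)/2 = (43600 + 8030)/2 = 25815 km.
Circular speed at r₁: v₁ = √(μ/r₁) = √(3.97570×10^5/43600) = 3.020 km/s.
On the transfer ellipse at r₁, vis-viva equation gives v_a = √[μ(2/r₁ − 1/a_t)] = 1.684 km/s.
First burn Δv₁ = |v_a − v₁| = 1.336 km/s.
Circular speed at r₂: v₂ = √(μ/r₂) = 7.036 km/s.
Transfer-orbit speed at r₂: v_p = √[μ(2/r₂ − 1/a_t)] = 9.144 km/s.
Second burn Δv₂ = |v₂ − v_p| = 2.108 km/s.
Total Δv = Δv₁ + Δv₂ = 3.444 km/s.

Δv = 3.44 km/s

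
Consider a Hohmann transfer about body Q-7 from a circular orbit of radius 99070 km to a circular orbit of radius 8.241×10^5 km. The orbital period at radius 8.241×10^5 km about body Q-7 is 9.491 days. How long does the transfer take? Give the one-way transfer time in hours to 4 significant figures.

From Kepler's third law T² = 4π²r³/μ at r = 8.241×10^5 km, T = 9.491 days = 9.491 × 86400 s = 8.200224×10^5 s: μ = 4π²r³/T² = 3.28585×10^7 km³/s².
Semi-major axis of the transfer orbit: a_t = (99070 + 8.241×10^5)/2 = 4.61585×10^5 km.
Transfer time t = π√(a_t³/μ) = π√((4.61585×10^5)³ / 3.28585×10^7) = 1.7187×10^5 s.
Converting: 1.7187×10^5 s ÷ 3600 s/hour = 47.74 hours.

t = 47.74 hours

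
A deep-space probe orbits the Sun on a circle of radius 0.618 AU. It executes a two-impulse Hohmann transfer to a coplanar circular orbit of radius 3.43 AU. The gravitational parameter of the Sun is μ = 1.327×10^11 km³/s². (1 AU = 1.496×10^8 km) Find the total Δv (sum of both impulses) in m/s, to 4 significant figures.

Δv = 18630 m/s

In km: r₁ = 0.618 × 1.496×10^8 = 9.24528×10^7 km; r₂ = 3.43 × 1.496×10^8 = 5.13128×10^8 km.
The Hohmann ellipse has a_t = (r₁ + r₂)/2 = 3.027904×10^8 km.
Circular speed at r₁: v₁ = √(μ/r₁) = √(1.327×10^11/9.24528×10^7) = 37.8857 km/s.
Transfer-orbit speed at r₁ (vis-viva): v_p = √[μ(2/r₁ − 1/a_t)] = 49.3193 km/s.
First burn Δv₁ = |v_p − v₁| = 11.434 km/s.
Circular speed at r₂: v₂ = √(μ/r₂) = 16.08135 km/s.
Transfer-orbit speed at r₂: v_a = √[μ(2/r₂ − 1/a_t)] = 8.886108 km/s.
Second burn Δv₂ = |v₂ − v_a| = 7.1952 km/s.
Δv = Δv₁ + Δv₂ = 11.434 + 7.1952 = 18.63 km/s.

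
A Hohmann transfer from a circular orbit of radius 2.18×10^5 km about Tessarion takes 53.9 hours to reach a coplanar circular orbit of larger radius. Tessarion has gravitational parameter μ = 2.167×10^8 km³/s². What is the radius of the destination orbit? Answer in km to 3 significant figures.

Transfer time t = 53.9 hours = 1.9404×10^5 s, and t = π√(a_t³/μ).
So a_t = (μ t²/π²)^(1/3) = (2.167×10^8 × (1.9404×10^5)² / π²)^(1/3) = 9.3853×10^5 km.
Since a_t = (r₁ + r₂)/2, r₂ = 2a_t − r₁ = 2×9.3853×10^5 − 2.180×10^5 = 1.65906×10^6 km.

r₂ = 1.66×10^6 km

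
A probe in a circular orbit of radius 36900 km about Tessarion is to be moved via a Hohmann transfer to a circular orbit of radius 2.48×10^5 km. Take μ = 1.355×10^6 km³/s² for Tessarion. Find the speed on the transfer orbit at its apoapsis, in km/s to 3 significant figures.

v = 1.19 km/s

Semi-major axis of the transfer orbit: a_t = (36900 + 2.480×10^5)/2 = 1.4245×10^5 km.
At apoapsis, r = 2.480×10^5 km.
Applying v² = μ(2/r − 1/a_t): v = 1.190 km/s.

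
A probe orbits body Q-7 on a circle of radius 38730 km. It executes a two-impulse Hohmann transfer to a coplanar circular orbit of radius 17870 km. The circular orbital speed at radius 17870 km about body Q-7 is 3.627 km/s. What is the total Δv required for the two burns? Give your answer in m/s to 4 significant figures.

Δv = 1122 m/s

From the circular-orbit relation v² = μ/r at r = 17870 km: μ = v²r = (3.627)² × 17870 = 2.35082×10^5 km³/s².
The Hohmann ellipse has a_t = (r₁ + r₂)/2 = 28300 km.
At r₁ the circular-orbit speed is v₁ = √(μ/r₁) = 2.463690 km/s.
On the transfer ellipse at r₁, vis-viva equation gives v_a = √[μ(2/r₁ − 1/a_t)] = 1.957741 km/s.
First burn Δv₁ = |v_a − v₁| = 0.5059 km/s.
At r₂, v₂ = √(μ/r₂) = 3.627 km/s.
Transfer-orbit speed at r₂: v_p = √[μ(2/r₂ − 1/a_t)] = 4.243 km/s.
Second burn Δv₂ = |v₂ − v_p| = 0.6160 km/s.
Δv = Δv₁ + Δv₂ = 0.5059 + 0.6160 = 1.122 km/s.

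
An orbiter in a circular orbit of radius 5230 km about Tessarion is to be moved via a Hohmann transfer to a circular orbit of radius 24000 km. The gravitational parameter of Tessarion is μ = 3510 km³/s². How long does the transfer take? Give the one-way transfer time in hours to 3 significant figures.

The Hohmann ellipse has a_t = (r₁ + r₂)/2 = 14615 km.
By Kepler's third law the transfer-orbit period is T = 2π√(a_t³/μ), so t = T/2 = 93690 s.
Converting: 93690 s ÷ 3600 s/hour = 26.0 hours.

t = 26.0 hours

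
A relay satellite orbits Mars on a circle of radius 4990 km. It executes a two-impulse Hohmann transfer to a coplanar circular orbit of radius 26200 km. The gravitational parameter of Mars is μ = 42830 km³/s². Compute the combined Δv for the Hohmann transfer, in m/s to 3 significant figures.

Δv = 1420 m/s

Transfer-ellipse semi-major axis a_t = (r₁ + r₂)/2 = (4990 + 26200)/2 = 15595 km.
Circular speed at r₁: v₁ = √(μ/r₁) = √(42830/4990) = 2.9297 km/s.
Transfer-orbit speed at r₁ (v² = μ(2/r − 1/a)): v_p = √[μ(2/r₁ − 1/a_t)] = 3.7974 km/s.
First burn Δv₁ = |v_p − v₁| = 0.8677 km/s.
At r₂, v₂ = √(μ/r₂) = 1.27857 km/s.
Transfer-orbit speed at r₂: v_a = √[μ(2/r₂ − 1/a_t)] = 0.723238 km/s.
Second burn Δv₂ = |v₂ − v_a| = 0.5553 km/s.
Total Δv = Δv₁ + Δv₂ = 1.423 km/s.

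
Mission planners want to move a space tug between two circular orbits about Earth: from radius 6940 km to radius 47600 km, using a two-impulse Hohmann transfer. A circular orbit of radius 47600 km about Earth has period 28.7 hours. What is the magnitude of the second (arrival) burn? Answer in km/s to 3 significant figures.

Δv₂ = 1.43 km/s

From Kepler's third law T² = 4π²r³/μ at r = 47600 km, T = 28.7 hours = 28.7 × 3600 s = 1.0332×10^5 s: μ = 4π²r³/T² = 3.98852×10^5 km³/s².
Transfer-ellipse semi-major axis a_t = (r₁ + r₂)/2 = (6940 + 47600)/2 = 27270 km.
Circular speed at r = 47600 km: v_c = √(μ/r) = 2.8947 km/s.
Vis-viva on the transfer ellipse at r = 47600 km gives v_t = √[μ(2/r − 1/a_t)] = 1.4603 km/s.
Δv₂ = |v_t − v_c| = |1.4603 − 2.8947| = 1.434 km/s.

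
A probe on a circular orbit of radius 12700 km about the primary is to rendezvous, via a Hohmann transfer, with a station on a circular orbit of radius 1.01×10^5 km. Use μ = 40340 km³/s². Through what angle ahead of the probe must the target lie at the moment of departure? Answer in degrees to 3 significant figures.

The Hohmann ellipse has a_t = (r₁ + r₂)/2 = 56850 km.
Transfer time t = π√(a_t³/μ) = 2.1202×10^5 s.
Target angular speed ω₂ = √(μ/r₂³) = 6.2573×10^-6 rad/s.
Angle swept by the target during transfer: ω₂·t = 1.3267 rad = 76.01°.
The probe traverses 180° on the transfer ellipse, so the target must lead by 180° − 76.01° = 104°.

φ = 104°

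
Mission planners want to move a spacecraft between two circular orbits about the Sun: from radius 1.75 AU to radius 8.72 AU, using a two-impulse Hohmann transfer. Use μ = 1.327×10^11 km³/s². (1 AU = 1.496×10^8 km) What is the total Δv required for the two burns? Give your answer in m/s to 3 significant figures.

In km: r₁ = 1.75 × 1.496×10^8 = 2.618×10^8 km; r₂ = 8.72 × 1.496×10^8 = 1.304512×10^9 km.
The Hohmann ellipse has a_t = (r₁ + r₂)/2 = 7.83156×10^8 km.
Circular speed at r₁: v₁ = √(μ/r₁) = √(1.327×10^11/2.618×10^8) = 22.514 km/s.
On the transfer ellipse at r₁, v² = μ(2/r − 1/a) gives v_p = √[μ(2/r₁ − 1/a_t)] = 29.057 km/s.
First burn Δv₁ = |v_p − v₁| = 6.543 km/s.
Circular speed at r₂: v₂ = √(μ/r₂) = 10.0858 km/s.
Transfer-orbit speed at r₂: v_a = √[μ(2/r₂ − 1/a_t)] = 5.83139 km/s.
Second burn Δv₂ = |v₂ − v_a| = 4.254 km/s.
Total Δv = Δv₁ + Δv₂ = 10.80 km/s.

Δv = 10800 m/s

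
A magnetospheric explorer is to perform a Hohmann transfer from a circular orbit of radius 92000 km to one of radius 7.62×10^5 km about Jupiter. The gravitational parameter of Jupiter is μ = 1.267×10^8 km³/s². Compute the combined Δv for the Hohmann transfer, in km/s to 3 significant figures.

Semi-major axis of the transfer orbit: a_t = (92000 + 7.620×10^5)/2 = 4.270×10^5 km.
At r₁ the circular-orbit speed is v₁ = √(μ/r₁) = 37.11 km/s.
On the transfer ellipse at r₁, vis-viva equation gives v_p = √[μ(2/r₁ − 1/a_t)] = 49.57 km/s.
First burn Δv₁ = |v_p − v₁| = 12.46 km/s.
At r₂, v₂ = √(μ/r₂) = 12.8947 km/s.
Transfer-orbit speed at r₂: v_a = √[μ(2/r₂ − 1/a_t)] = 5.98537 km/s.
Second burn Δv₂ = |v₂ − v_a| = 6.909 km/s.
Δv = Δv₁ + Δv₂ = 12.46 + 6.909 = 19.37 km/s.

Δv = 19.4 km/s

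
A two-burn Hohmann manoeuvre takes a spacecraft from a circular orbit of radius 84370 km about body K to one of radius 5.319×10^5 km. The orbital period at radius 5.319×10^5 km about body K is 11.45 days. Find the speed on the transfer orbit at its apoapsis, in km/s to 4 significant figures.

v = 1.768 km/s

From Kepler's third law T² = 4π²r³/μ at r = 5.319×10^5 km, T = 11.45 days = 11.45 × 86400 s = 9.8928×10^5 s: μ = 4π²r³/T² = 6.07032×10^6 km³/s².
Transfer-ellipse semi-major axis a_t = (r₁ + r₂)/2 = (84370 + 5.319×10^5)/2 = 3.08135×10^5 km.
At apoapsis, r = 5.319×10^5 km.
Vis-viva: v = √[μ(2/r − 1/a_t)] = √[6.07032×10^6 × (2/5.319×10^5 − 1/3.08135×10^5)] = 1.768 km/s.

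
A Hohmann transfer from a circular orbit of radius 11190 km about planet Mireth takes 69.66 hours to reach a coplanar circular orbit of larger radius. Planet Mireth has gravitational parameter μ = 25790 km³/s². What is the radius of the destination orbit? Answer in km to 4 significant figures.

Transfer time t = 69.66 hours = 2.50776×10^5 s, and t = π√(a_t³/μ).
So a_t = (μ t²/π²)^(1/3) = (25790 × (2.50776×10^5)² / π²)^(1/3) = 54774 km.
Since a_t = (r₁ + r₂)/2, r₂ = 2a_t − r₁ = 2×54774 − 11190 = 98358 km.

r₂ = 98360 km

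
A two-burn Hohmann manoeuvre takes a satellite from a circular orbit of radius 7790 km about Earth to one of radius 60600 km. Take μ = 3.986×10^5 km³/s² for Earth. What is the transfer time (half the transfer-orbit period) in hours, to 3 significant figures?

The Hohmann ellipse has a_t = (r₁ + r₂)/2 = 34195 km.
By Kepler's third law the transfer-orbit period is T = 2π√(a_t³/μ), so t = T/2 = 31460 s.
Converting: 31460 s ÷ 3600 s/hour = 8.74 hours.

t = 8.74 hours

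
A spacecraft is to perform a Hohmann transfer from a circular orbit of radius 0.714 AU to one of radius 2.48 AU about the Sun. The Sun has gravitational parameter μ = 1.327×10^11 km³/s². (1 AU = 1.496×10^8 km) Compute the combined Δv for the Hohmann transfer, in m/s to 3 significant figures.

In km: r₁ = 0.714 × 1.496×10^8 = 1.068144×10^8 km; r₂ = 2.48 × 1.496×10^8 = 3.71008×10^8 km.
Transfer-ellipse semi-major axis a_t = (r₁ + r₂)/2 = (1.068144×10^8 + 3.71008×10^8)/2 = 2.389112×10^8 km.
At r₁ the circular-orbit speed is v₁ = √(μ/r₁) = 35.247 km/s.
On the transfer ellipse at r₁, v² = μ(2/r − 1/a) gives v_p = √[μ(2/r₁ − 1/a_t)] = 43.923 km/s.
First burn Δv₁ = |v_p − v₁| = 8.676 km/s.
At r₂, v₂ = √(μ/r₂) = 18.9123 km/s.
Transfer-orbit speed at r₂: v_a = √[μ(2/r₂ − 1/a_t)] = 12.6456 km/s.
Second burn Δv₂ = |v₂ − v_a| = 6.267 km/s.
Δv = Δv₁ + Δv₂ = 8.676 + 6.267 = 14.94 km/s.

Δv = 14900 m/s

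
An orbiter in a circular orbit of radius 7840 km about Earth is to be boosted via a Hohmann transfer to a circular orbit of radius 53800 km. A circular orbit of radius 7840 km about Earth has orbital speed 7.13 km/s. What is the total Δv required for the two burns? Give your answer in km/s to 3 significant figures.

From the circular-orbit relation v² = μ/r at r = 7840 km: μ = v²r = (7.13)² × 7840 = 3.98561×10^5 km³/s².
Transfer-ellipse semi-major axis a_t = (r₁ + r₂)/2 = (7840 + 53800)/2 = 30820 km.
At r₁ the circular-orbit speed is v₁ = √(μ/r₁) = 7.130 km/s.
Transfer-orbit speed at r₁ (vis-viva): v_p = √[μ(2/r₁ − 1/a_t)] = 9.420 km/s.
First burn Δv₁ = |v_p − v₁| = 2.290 km/s.
At r₂, v₂ = √(μ/r₂) = 2.722 km/s.
Transfer-orbit speed at r₂: v_a = √[μ(2/r₂ − 1/a_t)] = 1.373 km/s.
Second burn Δv₂ = |v₂ − v_a| = 1.349 km/s.
Δv = Δv₁ + Δv₂ = 2.290 + 1.349 = 3.639 km/s.

Δv = 3.64 km/s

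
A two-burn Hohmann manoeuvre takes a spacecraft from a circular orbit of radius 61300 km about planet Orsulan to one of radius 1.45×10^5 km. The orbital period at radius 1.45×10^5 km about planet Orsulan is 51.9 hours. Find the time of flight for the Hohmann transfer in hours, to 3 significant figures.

From Kepler's third law T² = 4π²r³/μ at r = 1.45×10^5 km, T = 51.9 hours = 51.9 × 3600 s = 1.8684×10^5 s: μ = 4π²r³/T² = 3.44766×10^6 km³/s².
The Hohmann ellipse has a_t = (r₁ + r₂)/2 = 1.0315×10^5 km.
By Kepler's third law the transfer-orbit period is T = 2π√(a_t³/μ), so t = T/2 = 56050 s.
Converting: 56050 s ÷ 3600 s/hour = 15.6 hours.

t = 15.6 hours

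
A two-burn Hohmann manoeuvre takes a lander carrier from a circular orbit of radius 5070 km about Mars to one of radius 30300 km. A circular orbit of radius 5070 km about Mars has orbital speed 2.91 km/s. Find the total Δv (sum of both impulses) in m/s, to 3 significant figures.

Δv = 1450 m/s

From the circular-orbit relation v² = μ/r at r = 5070 km: μ = v²r = (2.91)² × 5070 = 42933.3 km³/s².
Semi-major axis of the transfer orbit: a_t = (5070 + 30300)/2 = 17685 km.
Circular speed at r₁: v₁ = √(μ/r₁) = √(42933.3/5070) = 2.910 km/s.
Transfer-orbit speed at r₁ (v² = μ(2/r − 1/a)): v_p = √[μ(2/r₁ − 1/a_t)] = 3.809 km/s.
First burn Δv₁ = |v_p − v₁| = 0.8990 km/s.
At r₂, v₂ = √(μ/r₂) = 1.19035 km/s.
Transfer-orbit speed at r₂: v_a = √[μ(2/r₂ − 1/a_t)] = 0.637349 km/s.
Second burn Δv₂ = |v₂ − v_a| = 0.5530 km/s.
Δv = Δv₁ + Δv₂ = 0.8990 + 0.5530 = 1.452 km/s.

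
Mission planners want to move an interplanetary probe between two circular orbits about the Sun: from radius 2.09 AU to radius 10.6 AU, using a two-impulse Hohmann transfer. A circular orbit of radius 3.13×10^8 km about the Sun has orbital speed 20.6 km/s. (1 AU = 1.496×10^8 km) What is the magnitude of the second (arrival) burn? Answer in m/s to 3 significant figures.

Δv₂ = 3900 m/s

From the circular-orbit relation v² = μ/r at r = 3.13×10^8 km: μ = v²r = (20.6)² × 3.13×10^8 = 1.32825×10^11 km³/s².
In km: r₁ = 2.09 × 1.496×10^8 = 3.12664×10^8 km; r₂ = 10.6 × 1.496×10^8 = 1.58576×10^9 km.
Semi-major axis of the transfer orbit: a_t = (3.12664×10^8 + 1.58576×10^9)/2 = 9.49212×10^8 km.
On the circular orbit at r = 1.58576×10^9 km, v_c = √(μ/r) = 9.152 km/s.
Transfer-orbit speed at the same r (vis-viva, a = a_t): v_t = √[μ(2/r − 1/a_t)] = 5.253 km/s.
Δv₂ = |v_t − v_c| = |5.253 − 9.152| = 3.899 km/s.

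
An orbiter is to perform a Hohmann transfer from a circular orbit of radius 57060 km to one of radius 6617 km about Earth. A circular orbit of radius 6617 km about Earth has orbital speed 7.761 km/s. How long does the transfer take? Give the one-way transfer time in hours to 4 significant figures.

t = 7.853 hours

From the circular-orbit relation v² = μ/r at r = 6617 km: μ = v²r = (7.761)² × 6617 = 3.98563×10^5 km³/s².
Transfer-ellipse semi-major axis a_t = (r₁ + r₂)/2 = (57060 + 6617)/2 = 31838.5 km.
Transfer time t = π√(a_t³/μ) = π√((31838.5)³ / 3.98563×10^5) = 28270 s.
Converting: 28270 s ÷ 3600 s/hour = 7.853 hours.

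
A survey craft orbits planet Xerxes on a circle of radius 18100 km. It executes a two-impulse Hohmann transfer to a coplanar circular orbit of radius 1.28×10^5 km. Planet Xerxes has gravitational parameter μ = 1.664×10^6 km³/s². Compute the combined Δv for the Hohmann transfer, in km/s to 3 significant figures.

Δv = 4.91 km/s

The Hohmann ellipse has a_t = (r₁ + r₂)/2 = 73050 km.
Circular speed at r₁: v₁ = √(μ/r₁) = √(1.664×10^6/18100) = 9.5882 km/s.
Transfer-orbit speed at r₁ (vis-viva): v_p = √[μ(2/r₁ − 1/a_t)] = 12.692 km/s.
First burn Δv₁ = |v_p − v₁| = 3.104 km/s.
Circular speed at r₂: v₂ = √(μ/r₂) = 3.606 km/s.
Transfer-orbit speed at r₂: v_a = √[μ(2/r₂ − 1/a_t)] = 1.795 km/s.
Second burn Δv₂ = |v₂ − v_a| = 1.811 km/s.
Δv = Δv₁ + Δv₂ = 3.104 + 1.811 = 4.915 km/s.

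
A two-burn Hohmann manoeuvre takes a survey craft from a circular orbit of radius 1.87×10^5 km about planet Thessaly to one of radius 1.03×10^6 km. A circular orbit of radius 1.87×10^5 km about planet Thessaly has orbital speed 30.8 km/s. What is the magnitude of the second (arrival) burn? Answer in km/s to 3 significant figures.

From the circular-orbit relation v² = μ/r at r = 1.87×10^5 km: μ = v²r = (30.8)² × 1.87×10^5 = 1.77396×10^8 km³/s².
Semi-major axis of the transfer orbit: a_t = (1.870×10^5 + 1.030×10^6)/2 = 6.085×10^5 km.
On the circular orbit at r = 1.030×10^6 km, v_c = √(μ/r) = 13.1236 km/s.
Transfer-orbit speed at the same r (vis-viva, a = a_t): v_t = √[μ(2/r − 1/a_t)] = 7.27517 km/s.
Δv₂ = |v_t − v_c| = |7.27517 − 13.1236| = 5.848 km/s.

Δv₂ = 5.85 km/s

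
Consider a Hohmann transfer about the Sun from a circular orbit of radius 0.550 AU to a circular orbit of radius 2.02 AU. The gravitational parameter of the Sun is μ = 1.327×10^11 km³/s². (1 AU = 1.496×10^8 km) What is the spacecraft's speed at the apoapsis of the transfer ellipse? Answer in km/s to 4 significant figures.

In km: r₁ = 0.550 × 1.496×10^8 = 8.228×10^7 km; r₂ = 2.02 × 1.496×10^8 = 3.02192×10^8 km.
Semi-major axis of the transfer orbit: a_t = (8.228×10^7 + 3.02192×10^8)/2 = 1.92236×10^8 km.
At apoapsis, r = 3.02192×10^8 km.
From the vis-viva equation, v = √[μ(2/r − 1/a_t)] = 13.71 km/s.

v = 13.71 km/s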